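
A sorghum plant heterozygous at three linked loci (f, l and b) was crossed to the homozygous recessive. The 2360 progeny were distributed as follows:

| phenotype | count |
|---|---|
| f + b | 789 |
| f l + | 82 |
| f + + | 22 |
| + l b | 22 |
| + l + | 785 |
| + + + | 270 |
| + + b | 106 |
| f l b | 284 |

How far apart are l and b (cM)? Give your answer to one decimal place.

The two most frequent reciprocal classes, + l + and f + b, are the parental types, so the F1 was + l + / f + b.
The two rarest classes, + l b and f + +, are the double crossovers. Comparing them with the parentals, only the b allele has switched, so b is the middle locus and the order is l – b – f.
Crossovers in the l–b interval produce the single-crossover classes + + + and f l b (270 + 284 = 554) plus the double crossovers (44).
RF(l–b) = (554 + 44) / 2360 = 598/2360 = 0.2534 → 25.3 cM.

25.3 cM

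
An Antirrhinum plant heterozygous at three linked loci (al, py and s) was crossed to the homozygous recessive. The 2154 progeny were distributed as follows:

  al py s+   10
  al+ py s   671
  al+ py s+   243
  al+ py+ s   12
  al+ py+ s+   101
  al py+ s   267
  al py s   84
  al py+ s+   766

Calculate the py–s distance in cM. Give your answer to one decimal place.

24.7 cM

The two most frequent reciprocal classes, al py+ s+ and al+ py s, are the parental types, so the F1 was al py+ s+ / al+ py s.
The two rarest classes, al py s+ and al+ py+ s, are the double crossovers. Comparing them with the parentals, only the py allele has switched, so py is the middle locus and the order is al – py – s.
Crossovers in the py–s interval produce the single-crossover classes al py+ s and al+ py s+ (267 + 243 = 510) plus the double crossovers (22).
RF(py–s) = (510 + 22) / 2154 = 532/2154 = 0.2470 → 24.7 cM.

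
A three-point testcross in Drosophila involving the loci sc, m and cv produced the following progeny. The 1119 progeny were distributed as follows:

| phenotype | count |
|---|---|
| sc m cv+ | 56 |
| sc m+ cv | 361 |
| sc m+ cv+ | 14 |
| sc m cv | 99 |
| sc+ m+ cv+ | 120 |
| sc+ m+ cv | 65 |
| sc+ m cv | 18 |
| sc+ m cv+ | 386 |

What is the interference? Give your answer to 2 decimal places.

0.07

The two most frequent reciprocal classes, sc+ m cv+ and sc m+ cv, are the parental types, so the F1 was sc+ m cv+ / sc m+ cv.
The two rarest classes, sc+ m cv and sc m+ cv+, are the double crossovers. Comparing them with the parentals, only the cv allele has switched, so cv is the middle locus and the order is m – cv – sc.
m–cv: (219 + 32)/1119 = 0.2243; cv–sc: (121 + 32)/1119 = 0.1367.
Expected DCO frequency = 0.2243 × 0.1367 ≈ 0.03066; observed = 32/1119 ≈ 0.02860.
Coefficient of coincidence = 0.02860/0.03066 ≈ 0.93; interference = 1 − 0.93 = 0.07.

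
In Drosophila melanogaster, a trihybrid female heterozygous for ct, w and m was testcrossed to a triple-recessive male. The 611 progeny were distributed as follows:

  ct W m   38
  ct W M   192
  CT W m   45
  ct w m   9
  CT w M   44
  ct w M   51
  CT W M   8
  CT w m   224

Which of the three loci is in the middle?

The two most frequent reciprocal classes, ct W M and CT w m, are the parental types, so the F1 was ct W M / CT w m.
The two rarest classes, CT W M and ct w m, are the double crossovers. Comparing them with the parentals, only the ct allele has switched, so ct is the middle locus and the order is w – ct – m.

ct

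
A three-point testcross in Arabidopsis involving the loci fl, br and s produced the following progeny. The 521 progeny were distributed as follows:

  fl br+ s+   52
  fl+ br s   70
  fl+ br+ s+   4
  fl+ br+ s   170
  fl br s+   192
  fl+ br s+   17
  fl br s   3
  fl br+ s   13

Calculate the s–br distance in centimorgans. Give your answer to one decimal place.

24.8 centimorgans

The two most frequent reciprocal classes, fl br s+ and fl+ br+ s, are the parental types, so the F1 was fl br s+ / fl+ br+ s.
The two rarest classes, fl br s and fl+ br+ s+, are the double crossovers. Comparing them with the parentals, only the s allele has switched, so s is the middle locus and the order is br – s – fl.
Crossovers in the br–s interval produce the single-crossover classes fl br+ s+ and fl+ br s (52 + 70 = 122) plus the double crossovers (7).
RF(br–s) = (122 + 7) / 521 = 129/521 = 0.2476 → 24.8 centimorgans.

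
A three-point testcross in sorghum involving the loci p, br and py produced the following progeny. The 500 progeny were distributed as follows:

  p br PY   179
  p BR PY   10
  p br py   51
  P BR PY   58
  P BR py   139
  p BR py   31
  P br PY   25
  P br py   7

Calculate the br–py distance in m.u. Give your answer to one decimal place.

The two most frequent reciprocal classes, P BR py and p br PY, are the parental types, so the F1 was P BR py / p br PY.
The two rarest classes, P br py and p BR PY, are the double crossovers. Comparing them with the parentals, only the br allele has switched, so br is the middle locus and the order is py – br – p.
Crossovers in the py–br interval produce the single-crossover classes P BR PY and p br py (58 + 51 = 109) plus the double crossovers (17).
RF(py–br) = (109 + 17) / 500 = 126/500 = 0.2520 → 25.2 m.u.

25.2 m.u.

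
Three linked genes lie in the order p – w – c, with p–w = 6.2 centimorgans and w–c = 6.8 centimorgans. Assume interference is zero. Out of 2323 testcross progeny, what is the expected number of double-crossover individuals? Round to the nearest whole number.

10

Map distances give recombination frequencies of 0.062 and 0.068 for the two intervals.
With no interference, expected double-crossover frequency = 0.062 × 0.068 = 0.00422.
Expected number = 0.00422 × 2323 = 9.79 ≈ 10.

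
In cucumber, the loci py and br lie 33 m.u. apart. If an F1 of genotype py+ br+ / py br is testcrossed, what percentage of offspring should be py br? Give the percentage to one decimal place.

A map distance of 33 m.u. corresponds to a recombination frequency of 0.330.
The F1 is py+ br+ / py br, so py br is a parental gamete class with expected frequency (1 − r)/2 = 0.670/2 = 0.3350.
That is 0.3350 = 33.5% of the progeny.

33.5%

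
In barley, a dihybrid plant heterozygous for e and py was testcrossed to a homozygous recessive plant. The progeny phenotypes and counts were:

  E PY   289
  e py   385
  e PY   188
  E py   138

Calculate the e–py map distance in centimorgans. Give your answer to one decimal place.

32.6 centimorgans

The two most frequent classes, E PY (289) and e py (385), are the parental types, so the F1 was E PY / e py.
The recombinant classes are E py and e PY: 138 + 188 = 326.
Recombination frequency = 326/1000 = 0.3260 ≈ 32.6%, i.e. 32.6 centimorgans.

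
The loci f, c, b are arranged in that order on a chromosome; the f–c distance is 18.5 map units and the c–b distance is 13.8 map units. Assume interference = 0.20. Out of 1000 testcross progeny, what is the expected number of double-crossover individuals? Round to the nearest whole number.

Map distances give recombination frequencies of 0.185 and 0.138 for the two intervals.
With interference 0.20 (so coincidence = 0.80), expected double-crossover frequency = 0.185 × 0.138 × 0.80 = 0.02042.
Expected number = 0.02042 × 1000 = 20.42 ≈ 20.

20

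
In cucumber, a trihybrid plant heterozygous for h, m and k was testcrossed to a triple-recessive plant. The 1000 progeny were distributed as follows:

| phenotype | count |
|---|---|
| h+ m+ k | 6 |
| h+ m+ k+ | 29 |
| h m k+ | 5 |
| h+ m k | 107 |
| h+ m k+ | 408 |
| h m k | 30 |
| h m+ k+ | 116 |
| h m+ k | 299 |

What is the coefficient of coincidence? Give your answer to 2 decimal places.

0.67

The two most frequent reciprocal classes, h m+ k and h+ m k+, are the parental types, so the F1 was h m+ k / h+ m k+.
The two rarest classes, h+ m+ k and h m k+, are the double crossovers. Comparing them with the parentals, only the h allele has switched, so h is the middle locus and the order is k – h – m.
k–h: (223 + 11)/1000 = 0.2340; h–m: (59 + 11)/1000 = 0.0700.
Expected DCO frequency = 0.2340 × 0.0700 ≈ 0.01638; observed = 11/1000 ≈ 0.01100.
Coefficient of coincidence = 0.01100/0.01638 ≈ 0.67.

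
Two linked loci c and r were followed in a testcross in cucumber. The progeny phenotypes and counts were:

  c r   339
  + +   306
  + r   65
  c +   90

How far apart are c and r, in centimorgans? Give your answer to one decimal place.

The two most frequent classes, + + (306) and c r (339), are the parental types, so the F1 was + + / c r.
The recombinant classes are + r and c +: 65 + 90 = 155.
Recombination frequency = 155/800 = 0.1938 ≈ 19.4%, i.e. 19.4 centimorgans.

19.4 centimorgans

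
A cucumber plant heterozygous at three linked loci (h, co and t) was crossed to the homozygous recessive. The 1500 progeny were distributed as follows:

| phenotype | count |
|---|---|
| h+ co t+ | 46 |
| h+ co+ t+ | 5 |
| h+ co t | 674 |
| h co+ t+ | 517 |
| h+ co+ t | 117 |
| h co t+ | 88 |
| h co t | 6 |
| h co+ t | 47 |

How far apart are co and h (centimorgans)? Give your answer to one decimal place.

The two most frequent reciprocal classes, h+ co t and h co+ t+, are the parental types, so the F1 was h+ co t / h co+ t+.
The two rarest classes, h co t and h+ co+ t+, are the double crossovers. Comparing them with the parentals, only the h allele has switched, so h is the middle locus and the order is t – h – co.
Crossovers in the h–co interval produce the single-crossover classes h+ co+ t and h co t+ (117 + 88 = 205) plus the double crossovers (11).
RF(h–co) = (205 + 11) / 1500 = 216/1500 = 0.1440 → 14.4 centimorgans.

14.4 centimorgans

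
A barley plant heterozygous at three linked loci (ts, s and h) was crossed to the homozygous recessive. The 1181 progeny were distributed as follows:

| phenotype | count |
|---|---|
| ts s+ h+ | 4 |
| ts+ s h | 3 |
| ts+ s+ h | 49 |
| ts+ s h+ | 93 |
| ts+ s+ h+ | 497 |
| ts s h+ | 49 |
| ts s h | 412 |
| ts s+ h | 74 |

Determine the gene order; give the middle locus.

ts

The two most frequent reciprocal classes, ts+ s+ h+ and ts s h, are the parental types, so the F1 was ts+ s+ h+ / ts s h.
The two rarest classes, ts s+ h+ and ts+ s h, are the double crossovers. Comparing them with the parentals, only the ts allele has switched, so ts is the middle locus and the order is h – ts – s.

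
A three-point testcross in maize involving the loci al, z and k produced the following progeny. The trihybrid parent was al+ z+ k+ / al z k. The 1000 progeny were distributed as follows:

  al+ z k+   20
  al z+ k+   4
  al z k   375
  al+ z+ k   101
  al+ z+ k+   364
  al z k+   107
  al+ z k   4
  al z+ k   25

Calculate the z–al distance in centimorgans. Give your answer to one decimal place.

5.3 centimorgans

The two rarest classes, al z+ k+ and al+ z k, are the double crossovers. Comparing them with the parentals, only the al allele has switched, so al is the middle locus and the order is k – al – z.
Crossovers in the al–z interval produce the single-crossover classes al+ z k+ and al z+ k (20 + 25 = 45) plus the double crossovers (8).
RF(al–z) = (45 + 8) / 1000 = 53/1000 = 0.0530 → 5.3 centimorgans.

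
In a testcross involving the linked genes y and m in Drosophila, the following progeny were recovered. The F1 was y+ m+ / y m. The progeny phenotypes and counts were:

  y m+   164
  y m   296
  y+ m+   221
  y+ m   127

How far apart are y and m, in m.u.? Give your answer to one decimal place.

The recombinant classes are y+ m and y m+: 127 + 164 = 291.
Recombination frequency = 291/808 = 0.3601 ≈ 36.0%, i.e. 36.0 m.u.

36.0 m.u.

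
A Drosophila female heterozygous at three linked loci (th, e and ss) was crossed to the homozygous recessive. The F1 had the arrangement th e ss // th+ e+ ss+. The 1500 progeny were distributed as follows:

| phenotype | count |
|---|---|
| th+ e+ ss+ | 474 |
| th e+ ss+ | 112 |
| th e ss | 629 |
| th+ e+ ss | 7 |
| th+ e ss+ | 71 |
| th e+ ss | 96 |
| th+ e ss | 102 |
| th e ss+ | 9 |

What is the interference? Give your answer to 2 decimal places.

The two rarest classes, th e ss+ and th+ e+ ss, are the double crossovers. Comparing them with the parentals, only the ss allele has switched, so ss is the middle locus and the order is e – ss – th.
e–ss: (167 + 16)/1500 = 0.1220; ss–th: (214 + 16)/1500 = 0.1533.
Expected DCO frequency = 0.1220 × 0.1533 ≈ 0.01870; observed = 16/1500 ≈ 0.01067.
Coefficient of coincidence = 0.01067/0.01870 ≈ 0.57; interference = 1 − 0.57 = 0.43.

0.43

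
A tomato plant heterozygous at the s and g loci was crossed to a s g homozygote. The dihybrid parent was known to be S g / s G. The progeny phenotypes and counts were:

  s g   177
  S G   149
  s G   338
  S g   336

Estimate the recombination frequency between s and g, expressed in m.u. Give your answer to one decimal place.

32.6 m.u.

The recombinant classes are S G and s g: 149 + 177 = 326.
Recombination frequency = 326/1000 = 0.3260 ≈ 32.6%, i.e. 32.6 m.u.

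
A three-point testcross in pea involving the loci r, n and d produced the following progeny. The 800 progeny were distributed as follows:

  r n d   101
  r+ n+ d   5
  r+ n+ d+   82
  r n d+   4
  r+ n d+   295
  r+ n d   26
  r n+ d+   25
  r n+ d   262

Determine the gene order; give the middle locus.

The two most frequent reciprocal classes, r+ n d+ and r n+ d, are the parental types, so the F1 was r+ n d+ / r n+ d.
The two rarest classes, r n d+ and r+ n+ d, are the double crossovers. Comparing them with the parentals, only the r allele has switched, so r is the middle locus and the order is d – r – n.

r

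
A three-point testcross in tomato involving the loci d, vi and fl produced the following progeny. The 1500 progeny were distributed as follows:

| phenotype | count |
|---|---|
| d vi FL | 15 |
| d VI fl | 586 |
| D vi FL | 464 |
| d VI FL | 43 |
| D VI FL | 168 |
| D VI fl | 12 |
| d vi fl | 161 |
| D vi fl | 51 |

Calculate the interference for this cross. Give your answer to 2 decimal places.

0.06

The two most frequent reciprocal classes, d VI fl and D vi FL, are the parental types, so the F1 was d VI fl / D vi FL.
The two rarest classes, D VI fl and d vi FL, are the double crossovers. Comparing them with the parentals, only the d allele has switched, so d is the middle locus and the order is vi – d – fl.
vi–d: (329 + 27)/1500 = 0.2373; d–fl: (94 + 27)/1500 = 0.0807.
Expected DCO frequency = 0.2373 × 0.0807 ≈ 0.01915; observed = 27/1500 ≈ 0.01800.
Coefficient of coincidence = 0.01800/0.01915 ≈ 0.94; interference = 1 − 0.94 = 0.06.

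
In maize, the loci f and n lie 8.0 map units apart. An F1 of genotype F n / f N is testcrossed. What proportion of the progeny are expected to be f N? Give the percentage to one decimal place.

46.0%

A map distance of 8.0 map units corresponds to a recombination frequency of 0.080.
The F1 is F n / f N, so f N is a parental gamete class with expected frequency (1 − r)/2 = 0.920/2 = 0.4600.
That is 0.4600 = 46.0% of the progeny.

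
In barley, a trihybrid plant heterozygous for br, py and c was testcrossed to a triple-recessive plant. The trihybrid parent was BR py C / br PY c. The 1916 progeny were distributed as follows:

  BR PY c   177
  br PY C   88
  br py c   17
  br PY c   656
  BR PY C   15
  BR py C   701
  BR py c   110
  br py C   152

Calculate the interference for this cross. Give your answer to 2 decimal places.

The two rarest classes, BR PY C and br py c, are the double crossovers. Comparing them with the parentals, only the py allele has switched, so py is the middle locus and the order is br – py – c.
br–py: (329 + 32)/1916 = 0.1884; py–c: (198 + 32)/1916 = 0.1200.
Expected DCO frequency = 0.1884 × 0.1200 ≈ 0.02261; observed = 32/1916 ≈ 0.01670.
Coefficient of coincidence = 0.01670/0.02261 ≈ 0.74; interference = 1 − 0.74 = 0.26.

0.26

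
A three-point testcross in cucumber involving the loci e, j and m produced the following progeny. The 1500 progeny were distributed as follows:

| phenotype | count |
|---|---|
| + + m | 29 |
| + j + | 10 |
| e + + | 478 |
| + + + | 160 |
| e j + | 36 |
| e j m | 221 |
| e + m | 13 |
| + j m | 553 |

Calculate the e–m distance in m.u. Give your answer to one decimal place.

The two most frequent reciprocal classes, + j m and e + +, are the parental types, so the F1 was + j m / e + +.
The two rarest classes, + j + and e + m, are the double crossovers. Comparing them with the parentals, only the m allele has switched, so m is the middle locus and the order is e – m – j.
Crossovers in the e–m interval produce the single-crossover classes e j m and + + + (221 + 160 = 381) plus the double crossovers (23).
RF(e–m) = (381 + 23) / 1500 = 404/1500 = 0.2693 → 26.9 m.u.

26.9 m.u.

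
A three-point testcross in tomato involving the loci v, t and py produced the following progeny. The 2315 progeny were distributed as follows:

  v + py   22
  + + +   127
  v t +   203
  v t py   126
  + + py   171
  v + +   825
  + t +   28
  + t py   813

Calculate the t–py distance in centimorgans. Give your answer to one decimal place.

The two most frequent reciprocal classes, + t py and v + +, are the parental types, so the F1 was + t py / v + +.
The two rarest classes, + t + and v + py, are the double crossovers. Comparing them with the parentals, only the py allele has switched, so py is the middle locus and the order is v – py – t.
Crossovers in the py–t interval produce the single-crossover classes + + py and v t + (171 + 203 = 374) plus the double crossovers (50).
RF(py–t) = (374 + 50) / 2315 = 424/2315 = 0.1832 → 18.3 centimorgans.

18.3 centimorgans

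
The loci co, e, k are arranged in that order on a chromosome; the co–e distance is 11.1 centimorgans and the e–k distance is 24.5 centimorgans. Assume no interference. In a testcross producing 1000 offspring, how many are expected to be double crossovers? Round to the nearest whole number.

27

Map distances give recombination frequencies of 0.111 and 0.245 for the two intervals.
With no interference, expected double-crossover frequency = 0.111 × 0.245 = 0.02720.
Expected number = 0.02720 × 1000 = 27.20 ≈ 27.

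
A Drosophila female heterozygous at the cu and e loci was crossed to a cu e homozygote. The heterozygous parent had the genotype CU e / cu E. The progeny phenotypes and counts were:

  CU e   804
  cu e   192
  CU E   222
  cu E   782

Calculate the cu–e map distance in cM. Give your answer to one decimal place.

20.7 cM

The recombinant classes are CU E and cu e: 222 + 192 = 414.
Recombination frequency = 414/2000 = 0.2070 ≈ 20.7%, i.e. 20.7 cM.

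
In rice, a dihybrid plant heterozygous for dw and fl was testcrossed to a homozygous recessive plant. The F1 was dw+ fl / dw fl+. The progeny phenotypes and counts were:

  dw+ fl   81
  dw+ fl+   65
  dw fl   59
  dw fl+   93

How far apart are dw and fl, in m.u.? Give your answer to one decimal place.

41.6 m.u.

The recombinant classes are dw+ fl+ and dw fl: 65 + 59 = 124.
Recombination frequency = 124/298 = 0.4161 ≈ 41.6%, i.e. 41.6 m.u.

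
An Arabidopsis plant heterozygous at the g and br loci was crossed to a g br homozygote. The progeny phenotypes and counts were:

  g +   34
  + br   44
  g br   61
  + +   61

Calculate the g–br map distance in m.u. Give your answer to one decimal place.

39.0 m.u.

The two most frequent classes, + + (61) and g br (61), are the parental types, so the F1 was + + / g br.
The recombinant classes are + br and g +: 44 + 34 = 78.
Recombination frequency = 78/200 = 0.3900 ≈ 39.0%, i.e. 39.0 m.u.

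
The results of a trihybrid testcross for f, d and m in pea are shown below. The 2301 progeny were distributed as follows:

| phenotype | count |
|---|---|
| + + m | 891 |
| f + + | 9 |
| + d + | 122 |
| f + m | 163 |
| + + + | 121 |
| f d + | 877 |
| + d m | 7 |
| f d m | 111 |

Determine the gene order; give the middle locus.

The two most frequent reciprocal classes, f d + and + + m, are the parental types, so the F1 was f d + / + + m.
The two rarest classes, f + + and + d m, are the double crossovers. Comparing them with the parentals, only the d allele has switched, so d is the middle locus and the order is f – d – m.

d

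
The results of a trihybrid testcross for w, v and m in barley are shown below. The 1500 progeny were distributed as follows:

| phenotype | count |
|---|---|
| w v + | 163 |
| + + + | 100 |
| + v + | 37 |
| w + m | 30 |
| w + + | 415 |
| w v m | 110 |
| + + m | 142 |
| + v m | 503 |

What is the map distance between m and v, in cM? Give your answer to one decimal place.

The two most frequent reciprocal classes, w + + and + v m, are the parental types, so the F1 was w + + / + v m.
The two rarest classes, w + m and + v +, are the double crossovers. Comparing them with the parentals, only the m allele has switched, so m is the middle locus and the order is v – m – w.
Crossovers in the v–m interval produce the single-crossover classes w v + and + + m (163 + 142 = 305) plus the double crossovers (67).
RF(v–m) = (305 + 67) / 1500 = 372/1500 = 0.2480 → 24.8 cM.

24.8 cM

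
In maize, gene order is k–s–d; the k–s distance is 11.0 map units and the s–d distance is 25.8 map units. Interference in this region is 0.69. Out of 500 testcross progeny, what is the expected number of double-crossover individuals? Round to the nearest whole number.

Map distances give recombination frequencies of 0.110 and 0.258 for the two intervals.
With interference 0.69 (so coincidence = 0.31), expected double-crossover frequency = 0.110 × 0.258 × 0.31 = 0.00880.
Expected number = 0.00880 × 500 = 4.40 ≈ 4.

4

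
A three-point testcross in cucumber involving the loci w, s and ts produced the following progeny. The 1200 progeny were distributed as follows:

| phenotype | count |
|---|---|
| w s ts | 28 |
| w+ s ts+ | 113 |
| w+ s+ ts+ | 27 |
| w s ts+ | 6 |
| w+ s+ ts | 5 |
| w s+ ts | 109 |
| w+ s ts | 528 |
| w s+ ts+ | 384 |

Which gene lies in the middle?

s

The two most frequent reciprocal classes, w s+ ts+ and w+ s ts, are the parental types, so the F1 was w s+ ts+ / w+ s ts.
The two rarest classes, w s ts+ and w+ s+ ts, are the double crossovers. Comparing them with the parentals, only the s allele has switched, so s is the middle locus and the order is ts – s – w.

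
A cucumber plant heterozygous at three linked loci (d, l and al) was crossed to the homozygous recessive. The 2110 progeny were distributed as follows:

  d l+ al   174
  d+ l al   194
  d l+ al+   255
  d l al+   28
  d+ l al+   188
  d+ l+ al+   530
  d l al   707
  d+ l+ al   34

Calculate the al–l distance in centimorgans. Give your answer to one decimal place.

The two most frequent reciprocal classes, d l al and d+ l+ al+, are the parental types, so the F1 was d l al / d+ l+ al+.
The two rarest classes, d l al+ and d+ l+ al, are the double crossovers. Comparing them with the parentals, only the al allele has switched, so al is the middle locus and the order is d – al – l.
Crossovers in the al–l interval produce the single-crossover classes d l+ al and d+ l al+ (174 + 188 = 362) plus the double crossovers (62).
RF(al–l) = (362 + 62) / 2110 = 424/2110 = 0.2009 → 20.1 centimorgans.

20.1 centimorgans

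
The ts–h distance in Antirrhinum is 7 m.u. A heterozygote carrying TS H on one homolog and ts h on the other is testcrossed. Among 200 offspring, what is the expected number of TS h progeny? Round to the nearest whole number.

A map distance of 7 m.u. corresponds to a recombination frequency of 0.070.
The F1 is TS H / ts h, so TS h is a recombinant gamete class with expected frequency r/2 = 0.070/2 = 0.0350.
Expected number = 0.0350 × 200 = 7.00 ≈ 7.

7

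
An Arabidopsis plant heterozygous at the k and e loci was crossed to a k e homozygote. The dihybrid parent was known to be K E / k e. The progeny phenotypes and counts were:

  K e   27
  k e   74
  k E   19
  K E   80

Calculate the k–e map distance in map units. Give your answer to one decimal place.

The recombinant classes are K e and k E: 27 + 19 = 46.
Recombination frequency = 46/200 = 0.2300 ≈ 23.0%, i.e. 23.0 map units.

23.0 map units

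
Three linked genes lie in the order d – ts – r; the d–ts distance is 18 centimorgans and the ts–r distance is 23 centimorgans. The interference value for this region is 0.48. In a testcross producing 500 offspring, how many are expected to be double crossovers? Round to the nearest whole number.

Map distances give recombination frequencies of 0.180 and 0.230 for the two intervals.
With interference 0.48 (so coincidence = 0.52), expected double-crossover frequency = 0.180 × 0.230 × 0.52 = 0.02153.
Expected number = 0.02153 × 500 = 10.76 ≈ 11.

11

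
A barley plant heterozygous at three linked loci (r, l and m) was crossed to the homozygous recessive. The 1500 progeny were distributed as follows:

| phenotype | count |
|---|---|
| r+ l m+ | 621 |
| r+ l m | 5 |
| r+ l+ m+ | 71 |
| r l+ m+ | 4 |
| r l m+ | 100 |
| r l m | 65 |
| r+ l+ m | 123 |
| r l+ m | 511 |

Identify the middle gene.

m

The two most frequent reciprocal classes, r+ l m+ and r l+ m, are the parental types, so the F1 was r+ l m+ / r l+ m.
The two rarest classes, r+ l m and r l+ m+, are the double crossovers. Comparing them with the parentals, only the m allele has switched, so m is the middle locus and the order is l – m – r.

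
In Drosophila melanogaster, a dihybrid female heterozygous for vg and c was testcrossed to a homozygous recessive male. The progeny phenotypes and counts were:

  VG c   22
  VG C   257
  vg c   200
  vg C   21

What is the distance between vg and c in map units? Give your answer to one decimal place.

8.6 map units

The two most frequent classes, VG C (257) and vg c (200), are the parental types, so the F1 was VG C / vg c.
The recombinant classes are VG c and vg C: 22 + 21 = 43.
Recombination frequency = 43/500 = 0.0860 ≈ 8.6%, i.e. 8.6 map units.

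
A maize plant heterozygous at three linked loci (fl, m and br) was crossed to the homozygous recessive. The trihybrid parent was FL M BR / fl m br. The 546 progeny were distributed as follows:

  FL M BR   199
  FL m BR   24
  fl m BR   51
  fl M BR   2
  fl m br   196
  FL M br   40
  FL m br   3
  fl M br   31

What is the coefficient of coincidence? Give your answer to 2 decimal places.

0.47

The two rarest classes, fl M BR and FL m br, are the double crossovers. Comparing them with the parentals, only the fl allele has switched, so fl is the middle locus and the order is m – fl – br.
m–fl: (55 + 5)/546 = 0.1099; fl–br: (91 + 5)/546 = 0.1758.
Expected DCO frequency = 0.1099 × 0.1758 ≈ 0.01932; observed = 5/546 ≈ 0.00916.
Coefficient of coincidence = 0.00916/0.01932 ≈ 0.47.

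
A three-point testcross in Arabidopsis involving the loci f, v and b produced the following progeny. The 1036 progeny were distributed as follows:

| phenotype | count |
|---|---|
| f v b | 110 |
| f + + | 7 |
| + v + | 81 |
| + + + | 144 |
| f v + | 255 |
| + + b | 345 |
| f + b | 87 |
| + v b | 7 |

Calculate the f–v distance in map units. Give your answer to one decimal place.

The two most frequent reciprocal classes, f v + and + + b, are the parental types, so the F1 was f v + / + + b.
The two rarest classes, f + + and + v b, are the double crossovers. Comparing them with the parentals, only the v allele has switched, so v is the middle locus and the order is f – v – b.
Crossovers in the f–v interval produce the single-crossover classes + v + and f + b (81 + 87 = 168) plus the double crossovers (14).
RF(f–v) = (168 + 14) / 1036 = 182/1036 = 0.1757 → 17.6 map units.

17.6 map units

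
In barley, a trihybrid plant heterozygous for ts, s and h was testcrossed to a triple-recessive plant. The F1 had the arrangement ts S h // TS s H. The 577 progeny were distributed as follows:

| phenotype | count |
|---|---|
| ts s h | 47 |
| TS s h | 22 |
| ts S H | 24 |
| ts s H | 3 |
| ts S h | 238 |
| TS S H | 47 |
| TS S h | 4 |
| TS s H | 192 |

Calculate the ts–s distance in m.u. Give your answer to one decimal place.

The two rarest classes, TS S h and ts s H, are the double crossovers. Comparing them with the parentals, only the ts allele has switched, so ts is the middle locus and the order is h – ts – s.
Crossovers in the ts–s interval produce the single-crossover classes ts s h and TS S H (47 + 47 = 94) plus the double crossovers (7).
RF(ts–s) = (94 + 7) / 577 = 101/577 = 0.1750 → 17.5 m.u.

17.5 m.u.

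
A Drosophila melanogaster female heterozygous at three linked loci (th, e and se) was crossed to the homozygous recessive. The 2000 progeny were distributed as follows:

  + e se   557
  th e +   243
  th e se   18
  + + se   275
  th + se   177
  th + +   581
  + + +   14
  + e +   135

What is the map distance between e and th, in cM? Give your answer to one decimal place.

27.5 cM

The two most frequent reciprocal classes, th + + and + e se, are the parental types, so the F1 was th + + / + e se.
The two rarest classes, + + + and th e se, are the double crossovers. Comparing them with the parentals, only the th allele has switched, so th is the middle locus and the order is se – th – e.
Crossovers in the th–e interval produce the single-crossover classes th e + and + + se (243 + 275 = 518) plus the double crossovers (32).
RF(th–e) = (518 + 32) / 2000 = 550/2000 = 0.2750 → 27.5 cM.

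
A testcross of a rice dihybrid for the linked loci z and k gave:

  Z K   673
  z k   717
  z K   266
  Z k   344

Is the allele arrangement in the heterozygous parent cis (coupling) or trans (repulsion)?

The two most frequent classes are Z K (673) and z k (717); these are the parental (non-recombinant) types.
So the F1 carried Z K on one chromosome and z k on the other — the recessive alleles are on the same chromosome (cis / coupling).

cis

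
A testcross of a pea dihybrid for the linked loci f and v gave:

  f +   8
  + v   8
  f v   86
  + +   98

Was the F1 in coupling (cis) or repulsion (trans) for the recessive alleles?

The two most frequent classes are + + (98) and f v (86); these are the parental (non-recombinant) types.
So the F1 carried + + on one chromosome and f v on the other — the recessive alleles are on the same chromosome (cis / coupling).

cis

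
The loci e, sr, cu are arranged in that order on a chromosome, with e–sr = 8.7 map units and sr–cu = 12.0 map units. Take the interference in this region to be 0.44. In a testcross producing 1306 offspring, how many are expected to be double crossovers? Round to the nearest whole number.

8

Map distances give recombination frequencies of 0.087 and 0.120 for the two intervals.
With interference 0.44 (so coincidence = 0.56), expected double-crossover frequency = 0.087 × 0.120 × 0.56 = 0.00585.
Expected number = 0.00585 × 1306 = 7.64 ≈ 8.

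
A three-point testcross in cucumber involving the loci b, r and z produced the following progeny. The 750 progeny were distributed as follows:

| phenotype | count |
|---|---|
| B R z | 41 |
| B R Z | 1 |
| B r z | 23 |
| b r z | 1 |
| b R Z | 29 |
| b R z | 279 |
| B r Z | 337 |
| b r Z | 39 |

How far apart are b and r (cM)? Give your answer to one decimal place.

The two most frequent reciprocal classes, B r Z and b R z, are the parental types, so the F1 was B r Z / b R z.
The two rarest classes, B R Z and b r z, are the double crossovers. Comparing them with the parentals, only the r allele has switched, so r is the middle locus and the order is b – r – z.
Crossovers in the b–r interval produce the single-crossover classes b r Z and B R z (39 + 41 = 80) plus the double crossovers (2).
RF(b–r) = (80 + 2) / 750 = 82/750 = 0.1093 → 10.9 cM.

10.9 cM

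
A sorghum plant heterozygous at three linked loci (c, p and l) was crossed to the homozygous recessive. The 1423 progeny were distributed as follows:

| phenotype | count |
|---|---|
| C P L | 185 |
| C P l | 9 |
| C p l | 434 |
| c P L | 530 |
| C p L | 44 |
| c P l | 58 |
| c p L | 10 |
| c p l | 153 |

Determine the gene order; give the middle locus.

The two most frequent reciprocal classes, c P L and C p l, are the parental types, so the F1 was c P L / C p l.
The two rarest classes, c p L and C P l, are the double crossovers. Comparing them with the parentals, only the p allele has switched, so p is the middle locus and the order is c – p – l.

p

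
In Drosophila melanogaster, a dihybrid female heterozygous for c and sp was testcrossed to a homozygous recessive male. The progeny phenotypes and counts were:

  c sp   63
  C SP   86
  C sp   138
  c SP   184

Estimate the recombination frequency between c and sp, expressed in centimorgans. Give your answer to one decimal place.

The two most frequent classes, C sp (138) and c SP (184), are the parental types, so the F1 was C sp / c SP.
The recombinant classes are C SP and c sp: 86 + 63 = 149.
Recombination frequency = 149/471 = 0.3163 ≈ 31.6%, i.e. 31.6 centimorgans.

31.6 centimorgans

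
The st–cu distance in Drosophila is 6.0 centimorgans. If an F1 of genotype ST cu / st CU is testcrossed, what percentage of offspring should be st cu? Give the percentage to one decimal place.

3.0%

A map distance of 6.0 centimorgans corresponds to a recombination frequency of 0.060.
The F1 is ST cu / st CU, so st cu is a recombinant gamete class with expected frequency r/2 = 0.060/2 = 0.0300.
That is 0.0300 = 3.0% of the progeny.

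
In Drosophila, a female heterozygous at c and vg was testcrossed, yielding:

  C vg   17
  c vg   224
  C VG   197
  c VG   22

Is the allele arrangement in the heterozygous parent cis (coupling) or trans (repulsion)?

The two most frequent classes are C VG (197) and c vg (224); these are the parental (non-recombinant) types.
So the F1 carried C VG on one chromosome and c vg on the other — the recessive alleles are on the same chromosome (cis / coupling).

cis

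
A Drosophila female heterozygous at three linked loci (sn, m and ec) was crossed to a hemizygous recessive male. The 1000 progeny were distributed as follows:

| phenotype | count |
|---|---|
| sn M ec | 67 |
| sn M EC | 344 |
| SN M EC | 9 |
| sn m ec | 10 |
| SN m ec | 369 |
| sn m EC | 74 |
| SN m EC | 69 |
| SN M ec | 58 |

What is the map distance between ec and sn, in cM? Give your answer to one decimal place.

15.5 cM

The two most frequent reciprocal classes, SN m ec and sn M EC, are the parental types, so the F1 was SN m ec / sn M EC.
The two rarest classes, sn m ec and SN M EC, are the double crossovers. Comparing them with the parentals, only the sn allele has switched, so sn is the middle locus and the order is m – sn – ec.
Crossovers in the sn–ec interval produce the single-crossover classes SN m EC and sn M ec (69 + 67 = 136) plus the double crossovers (19).
RF(sn–ec) = (136 + 19) / 1000 = 155/1000 = 0.1550 → 15.5 cM.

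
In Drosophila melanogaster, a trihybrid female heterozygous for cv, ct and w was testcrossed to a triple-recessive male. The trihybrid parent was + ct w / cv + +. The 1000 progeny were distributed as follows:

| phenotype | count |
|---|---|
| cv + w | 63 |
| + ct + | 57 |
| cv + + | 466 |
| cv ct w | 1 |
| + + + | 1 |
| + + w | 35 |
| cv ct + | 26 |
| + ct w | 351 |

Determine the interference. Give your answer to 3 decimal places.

The two rarest classes, cv ct w and + + +, are the double crossovers. Comparing them with the parentals, only the cv allele has switched, so cv is the middle locus and the order is w – cv – ct.
w–cv: (120 + 2)/1000 = 0.1220; cv–ct: (61 + 2)/1000 = 0.0630.
Expected DCO frequency = 0.1220 × 0.0630 ≈ 0.00769; observed = 2/1000 ≈ 0.00200.
Coefficient of coincidence = 0.00200/0.00769 ≈ 0.260; interference = 1 − 0.260 = 0.740.

0.740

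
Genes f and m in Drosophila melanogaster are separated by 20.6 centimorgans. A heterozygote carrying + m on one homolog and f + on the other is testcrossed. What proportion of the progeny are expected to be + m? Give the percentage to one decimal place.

39.7%

A map distance of 20.6 centimorgans corresponds to a recombination frequency of 0.206.
The F1 is + m / f +, so + m is a parental gamete class with expected frequency (1 − r)/2 = 0.794/2 = 0.3970.
That is 0.3970 = 39.7% of the progeny.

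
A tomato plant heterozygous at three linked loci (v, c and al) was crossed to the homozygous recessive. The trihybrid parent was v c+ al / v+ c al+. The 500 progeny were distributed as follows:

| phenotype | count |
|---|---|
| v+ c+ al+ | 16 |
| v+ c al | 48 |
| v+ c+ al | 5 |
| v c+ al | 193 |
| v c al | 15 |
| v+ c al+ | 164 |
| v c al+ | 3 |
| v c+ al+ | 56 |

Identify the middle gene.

v

The two rarest classes, v+ c+ al and v c al+, are the double crossovers. Comparing them with the parentals, only the v allele has switched, so v is the middle locus and the order is al – v – c.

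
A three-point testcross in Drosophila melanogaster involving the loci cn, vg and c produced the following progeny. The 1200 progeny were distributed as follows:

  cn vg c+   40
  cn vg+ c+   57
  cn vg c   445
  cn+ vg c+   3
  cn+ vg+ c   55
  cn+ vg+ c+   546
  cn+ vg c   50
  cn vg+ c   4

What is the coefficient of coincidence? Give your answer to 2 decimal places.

The two most frequent reciprocal classes, cn vg c and cn+ vg+ c+, are the parental types, so the F1 was cn vg c / cn+ vg+ c+.
The two rarest classes, cn vg+ c and cn+ vg c+, are the double crossovers. Comparing them with the parentals, only the vg allele has switched, so vg is the middle locus and the order is cn – vg – c.
cn–vg: (107 + 7)/1200 = 0.0950; vg–c: (95 + 7)/1200 = 0.0850.
Expected DCO frequency = 0.0950 × 0.0850 ≈ 0.00808; observed = 7/1200 ≈ 0.00583.
Coefficient of coincidence = 0.00583/0.00808 ≈ 0.72.

0.72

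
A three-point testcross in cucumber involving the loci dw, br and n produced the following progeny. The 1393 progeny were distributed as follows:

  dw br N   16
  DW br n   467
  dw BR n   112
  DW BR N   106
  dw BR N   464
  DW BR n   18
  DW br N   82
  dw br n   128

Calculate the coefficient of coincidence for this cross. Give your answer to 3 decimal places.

0.775

The two most frequent reciprocal classes, dw BR N and DW br n, are the parental types, so the F1 was dw BR N / DW br n.
The two rarest classes, dw br N and DW BR n, are the double crossovers. Comparing them with the parentals, only the br allele has switched, so br is the middle locus and the order is n – br – dw.
n–br: (194 + 34)/1393 = 0.1637; br–dw: (234 + 34)/1393 = 0.1924.
Expected DCO frequency = 0.1637 × 0.1924 ≈ 0.03150; observed = 34/1393 ≈ 0.02441.
Coefficient of coincidence = 0.02441/0.03150 ≈ 0.775.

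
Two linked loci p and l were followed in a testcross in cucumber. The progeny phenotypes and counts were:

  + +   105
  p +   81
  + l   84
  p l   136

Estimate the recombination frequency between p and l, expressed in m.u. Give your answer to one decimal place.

40.6 m.u.

The two most frequent classes, + + (105) and p l (136), are the parental types, so the F1 was + + / p l.
The recombinant classes are + l and p +: 84 + 81 = 165.
Recombination frequency = 165/406 = 0.4064 ≈ 40.6%, i.e. 40.6 m.u.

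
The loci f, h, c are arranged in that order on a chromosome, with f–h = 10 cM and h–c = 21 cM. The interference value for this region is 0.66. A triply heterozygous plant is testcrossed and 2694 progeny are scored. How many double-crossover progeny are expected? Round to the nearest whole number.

19

Map distances give recombination frequencies of 0.100 and 0.210 for the two intervals.
With interference 0.66 (so coincidence = 0.34), expected double-crossover frequency = 0.100 × 0.210 × 0.34 = 0.00714.
Expected number = 0.00714 × 2694 = 19.24 ≈ 19.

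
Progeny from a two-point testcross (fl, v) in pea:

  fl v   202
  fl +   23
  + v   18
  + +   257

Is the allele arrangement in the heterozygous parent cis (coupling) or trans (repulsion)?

cis

The two most frequent classes are + + (257) and fl v (202); these are the parental (non-recombinant) types.
So the F1 carried + + on one chromosome and fl v on the other — the recessive alleles are on the same chromosome (cis / coupling).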